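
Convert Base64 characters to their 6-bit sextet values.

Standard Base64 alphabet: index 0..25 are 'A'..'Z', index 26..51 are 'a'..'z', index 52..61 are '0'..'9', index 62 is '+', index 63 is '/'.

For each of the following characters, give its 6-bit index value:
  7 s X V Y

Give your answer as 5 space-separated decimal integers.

Answer: 59 44 23 21 24

Derivation:
'7': 0..9 range, 52 + ord('7') − ord('0') = 59
's': a..z range, 26 + ord('s') − ord('a') = 44
'X': A..Z range, ord('X') − ord('A') = 23
'V': A..Z range, ord('V') − ord('A') = 21
'Y': A..Z range, ord('Y') − ord('A') = 24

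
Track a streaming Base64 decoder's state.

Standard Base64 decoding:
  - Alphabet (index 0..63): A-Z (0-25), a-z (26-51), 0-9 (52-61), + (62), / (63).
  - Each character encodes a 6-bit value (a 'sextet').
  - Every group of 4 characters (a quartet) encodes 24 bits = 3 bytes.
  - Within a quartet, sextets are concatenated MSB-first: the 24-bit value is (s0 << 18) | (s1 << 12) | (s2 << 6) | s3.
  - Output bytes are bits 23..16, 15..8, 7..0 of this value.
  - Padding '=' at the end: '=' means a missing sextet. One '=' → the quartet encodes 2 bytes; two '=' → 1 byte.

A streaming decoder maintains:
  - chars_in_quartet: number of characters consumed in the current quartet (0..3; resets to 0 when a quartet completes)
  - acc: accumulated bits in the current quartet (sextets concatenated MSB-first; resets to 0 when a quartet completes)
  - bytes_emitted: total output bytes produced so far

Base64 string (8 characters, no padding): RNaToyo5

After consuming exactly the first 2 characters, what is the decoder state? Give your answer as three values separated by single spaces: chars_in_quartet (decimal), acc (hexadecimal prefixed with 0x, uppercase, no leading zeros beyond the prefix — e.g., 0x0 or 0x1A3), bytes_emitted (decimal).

After char 0 ('R'=17): chars_in_quartet=1 acc=0x11 bytes_emitted=0
After char 1 ('N'=13): chars_in_quartet=2 acc=0x44D bytes_emitted=0

Answer: 2 0x44D 0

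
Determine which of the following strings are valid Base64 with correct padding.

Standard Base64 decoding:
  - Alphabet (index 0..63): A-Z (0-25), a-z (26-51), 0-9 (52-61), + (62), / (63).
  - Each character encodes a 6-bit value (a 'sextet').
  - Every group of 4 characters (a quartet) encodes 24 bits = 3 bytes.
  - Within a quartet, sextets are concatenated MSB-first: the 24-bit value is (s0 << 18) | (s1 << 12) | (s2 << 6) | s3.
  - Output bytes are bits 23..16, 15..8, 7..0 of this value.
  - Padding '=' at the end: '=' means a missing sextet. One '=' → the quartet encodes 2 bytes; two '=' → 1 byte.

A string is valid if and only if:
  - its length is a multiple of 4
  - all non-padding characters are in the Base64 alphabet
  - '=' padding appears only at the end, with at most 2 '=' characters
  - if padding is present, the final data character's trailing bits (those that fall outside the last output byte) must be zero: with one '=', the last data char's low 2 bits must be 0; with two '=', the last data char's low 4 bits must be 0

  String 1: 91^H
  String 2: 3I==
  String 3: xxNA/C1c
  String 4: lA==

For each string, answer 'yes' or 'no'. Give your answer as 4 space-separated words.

Answer: no no yes yes

Derivation:
String 1: '91^H' → invalid (bad char(s): ['^'])
String 2: '3I==' → invalid (bad trailing bits)
String 3: 'xxNA/C1c' → valid
String 4: 'lA==' → valid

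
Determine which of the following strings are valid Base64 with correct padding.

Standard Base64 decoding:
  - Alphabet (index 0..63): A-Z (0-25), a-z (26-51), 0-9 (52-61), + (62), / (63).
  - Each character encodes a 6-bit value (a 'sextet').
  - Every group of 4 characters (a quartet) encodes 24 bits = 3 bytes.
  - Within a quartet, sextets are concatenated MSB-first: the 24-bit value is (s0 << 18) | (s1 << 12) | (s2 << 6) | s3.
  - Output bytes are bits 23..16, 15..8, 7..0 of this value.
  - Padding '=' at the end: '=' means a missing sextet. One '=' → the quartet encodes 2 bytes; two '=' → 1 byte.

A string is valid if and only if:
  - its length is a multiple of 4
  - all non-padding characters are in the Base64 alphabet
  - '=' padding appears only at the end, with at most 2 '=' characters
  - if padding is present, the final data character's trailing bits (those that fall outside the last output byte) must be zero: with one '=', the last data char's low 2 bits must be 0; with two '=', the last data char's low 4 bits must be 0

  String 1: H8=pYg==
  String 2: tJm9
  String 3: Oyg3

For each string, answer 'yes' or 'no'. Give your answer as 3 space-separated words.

Answer: no yes yes

Derivation:
String 1: 'H8=pYg==' → invalid (bad char(s): ['=']; '=' in middle)
String 2: 'tJm9' → valid
String 3: 'Oyg3' → valid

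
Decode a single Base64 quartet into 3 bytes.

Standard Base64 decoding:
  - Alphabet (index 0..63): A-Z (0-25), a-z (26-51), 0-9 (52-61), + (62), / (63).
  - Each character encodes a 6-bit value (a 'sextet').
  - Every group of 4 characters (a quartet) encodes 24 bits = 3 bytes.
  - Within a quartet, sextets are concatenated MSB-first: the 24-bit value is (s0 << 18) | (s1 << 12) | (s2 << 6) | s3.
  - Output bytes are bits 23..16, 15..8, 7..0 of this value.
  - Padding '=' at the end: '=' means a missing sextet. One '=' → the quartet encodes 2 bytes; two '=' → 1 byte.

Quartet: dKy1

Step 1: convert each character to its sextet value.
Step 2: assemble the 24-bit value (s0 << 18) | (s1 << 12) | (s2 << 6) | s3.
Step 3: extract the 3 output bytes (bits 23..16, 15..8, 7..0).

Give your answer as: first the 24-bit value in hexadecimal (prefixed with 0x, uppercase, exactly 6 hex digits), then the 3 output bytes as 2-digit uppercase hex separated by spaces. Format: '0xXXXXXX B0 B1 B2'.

Answer: 0x74ACB5 74 AC B5

Derivation:
Sextets: d=29, K=10, y=50, 1=53
24-bit: (29<<18) | (10<<12) | (50<<6) | 53
      = 0x740000 | 0x00A000 | 0x000C80 | 0x000035
      = 0x74ACB5
Bytes: (v>>16)&0xFF=74, (v>>8)&0xFF=AC, v&0xFF=B5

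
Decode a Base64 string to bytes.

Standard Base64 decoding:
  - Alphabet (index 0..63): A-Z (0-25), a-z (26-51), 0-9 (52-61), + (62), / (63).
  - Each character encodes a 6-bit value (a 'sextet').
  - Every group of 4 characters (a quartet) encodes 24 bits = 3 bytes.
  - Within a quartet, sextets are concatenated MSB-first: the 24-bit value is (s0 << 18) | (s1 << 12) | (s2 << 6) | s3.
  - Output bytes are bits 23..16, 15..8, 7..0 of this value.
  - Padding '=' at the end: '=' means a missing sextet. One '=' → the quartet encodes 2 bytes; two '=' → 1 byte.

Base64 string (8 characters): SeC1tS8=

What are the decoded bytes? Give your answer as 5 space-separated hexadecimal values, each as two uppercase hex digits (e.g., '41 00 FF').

After char 0 ('S'=18): chars_in_quartet=1 acc=0x12 bytes_emitted=0
After char 1 ('e'=30): chars_in_quartet=2 acc=0x49E bytes_emitted=0
After char 2 ('C'=2): chars_in_quartet=3 acc=0x12782 bytes_emitted=0
After char 3 ('1'=53): chars_in_quartet=4 acc=0x49E0B5 -> emit 49 E0 B5, reset; bytes_emitted=3
After char 4 ('t'=45): chars_in_quartet=1 acc=0x2D bytes_emitted=3
After char 5 ('S'=18): chars_in_quartet=2 acc=0xB52 bytes_emitted=3
After char 6 ('8'=60): chars_in_quartet=3 acc=0x2D4BC bytes_emitted=3
Padding '=': partial quartet acc=0x2D4BC -> emit B5 2F; bytes_emitted=5

Answer: 49 E0 B5 B5 2F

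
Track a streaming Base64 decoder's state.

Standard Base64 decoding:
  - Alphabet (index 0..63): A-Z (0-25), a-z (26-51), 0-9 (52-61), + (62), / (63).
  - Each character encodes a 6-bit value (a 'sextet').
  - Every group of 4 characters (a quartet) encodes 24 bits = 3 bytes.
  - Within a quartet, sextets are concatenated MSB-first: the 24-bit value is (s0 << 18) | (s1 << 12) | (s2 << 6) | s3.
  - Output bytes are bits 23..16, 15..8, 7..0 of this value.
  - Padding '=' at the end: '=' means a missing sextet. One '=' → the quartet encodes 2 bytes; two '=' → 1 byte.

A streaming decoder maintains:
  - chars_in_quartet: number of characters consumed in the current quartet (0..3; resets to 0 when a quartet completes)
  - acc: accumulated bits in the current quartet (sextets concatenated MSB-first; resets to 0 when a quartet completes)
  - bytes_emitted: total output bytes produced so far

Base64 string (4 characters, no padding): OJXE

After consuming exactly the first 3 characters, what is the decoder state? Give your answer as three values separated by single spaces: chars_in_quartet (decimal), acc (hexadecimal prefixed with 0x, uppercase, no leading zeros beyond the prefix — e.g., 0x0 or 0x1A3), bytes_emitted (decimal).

Answer: 3 0xE257 0

Derivation:
After char 0 ('O'=14): chars_in_quartet=1 acc=0xE bytes_emitted=0
After char 1 ('J'=9): chars_in_quartet=2 acc=0x389 bytes_emitted=0
After char 2 ('X'=23): chars_in_quartet=3 acc=0xE257 bytes_emitted=0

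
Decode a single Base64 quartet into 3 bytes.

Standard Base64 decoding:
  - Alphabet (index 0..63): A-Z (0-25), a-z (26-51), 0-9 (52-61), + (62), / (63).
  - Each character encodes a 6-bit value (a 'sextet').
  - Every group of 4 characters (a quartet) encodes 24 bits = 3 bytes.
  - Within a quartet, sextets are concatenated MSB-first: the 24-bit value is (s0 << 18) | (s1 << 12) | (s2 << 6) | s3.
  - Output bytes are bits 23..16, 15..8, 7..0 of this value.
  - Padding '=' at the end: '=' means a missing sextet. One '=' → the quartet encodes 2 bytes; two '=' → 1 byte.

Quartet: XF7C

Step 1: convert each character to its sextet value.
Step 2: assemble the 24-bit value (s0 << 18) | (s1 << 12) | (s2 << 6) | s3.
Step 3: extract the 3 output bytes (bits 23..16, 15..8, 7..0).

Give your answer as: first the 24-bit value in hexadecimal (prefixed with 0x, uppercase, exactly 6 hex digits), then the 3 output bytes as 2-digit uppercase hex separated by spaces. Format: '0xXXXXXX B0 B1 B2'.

Sextets: X=23, F=5, 7=59, C=2
24-bit: (23<<18) | (5<<12) | (59<<6) | 2
      = 0x5C0000 | 0x005000 | 0x000EC0 | 0x000002
      = 0x5C5EC2
Bytes: (v>>16)&0xFF=5C, (v>>8)&0xFF=5E, v&0xFF=C2

Answer: 0x5C5EC2 5C 5E C2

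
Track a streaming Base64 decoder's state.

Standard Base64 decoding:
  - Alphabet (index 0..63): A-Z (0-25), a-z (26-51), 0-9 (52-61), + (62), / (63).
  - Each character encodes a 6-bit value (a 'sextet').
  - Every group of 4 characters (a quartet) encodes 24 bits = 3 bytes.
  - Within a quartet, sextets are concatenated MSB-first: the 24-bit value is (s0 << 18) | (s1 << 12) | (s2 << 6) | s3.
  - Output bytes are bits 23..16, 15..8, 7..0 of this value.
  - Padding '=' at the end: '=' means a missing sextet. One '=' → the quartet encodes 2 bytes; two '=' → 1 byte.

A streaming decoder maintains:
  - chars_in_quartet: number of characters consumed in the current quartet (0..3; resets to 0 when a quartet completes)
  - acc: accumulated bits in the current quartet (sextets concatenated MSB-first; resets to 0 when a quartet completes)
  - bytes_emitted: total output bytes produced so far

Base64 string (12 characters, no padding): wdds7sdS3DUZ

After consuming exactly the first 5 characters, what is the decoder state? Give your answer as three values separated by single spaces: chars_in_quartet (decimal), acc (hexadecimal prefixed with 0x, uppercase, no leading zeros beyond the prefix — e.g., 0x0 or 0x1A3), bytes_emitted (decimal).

After char 0 ('w'=48): chars_in_quartet=1 acc=0x30 bytes_emitted=0
After char 1 ('d'=29): chars_in_quartet=2 acc=0xC1D bytes_emitted=0
After char 2 ('d'=29): chars_in_quartet=3 acc=0x3075D bytes_emitted=0
After char 3 ('s'=44): chars_in_quartet=4 acc=0xC1D76C -> emit C1 D7 6C, reset; bytes_emitted=3
After char 4 ('7'=59): chars_in_quartet=1 acc=0x3B bytes_emitted=3

Answer: 1 0x3B 3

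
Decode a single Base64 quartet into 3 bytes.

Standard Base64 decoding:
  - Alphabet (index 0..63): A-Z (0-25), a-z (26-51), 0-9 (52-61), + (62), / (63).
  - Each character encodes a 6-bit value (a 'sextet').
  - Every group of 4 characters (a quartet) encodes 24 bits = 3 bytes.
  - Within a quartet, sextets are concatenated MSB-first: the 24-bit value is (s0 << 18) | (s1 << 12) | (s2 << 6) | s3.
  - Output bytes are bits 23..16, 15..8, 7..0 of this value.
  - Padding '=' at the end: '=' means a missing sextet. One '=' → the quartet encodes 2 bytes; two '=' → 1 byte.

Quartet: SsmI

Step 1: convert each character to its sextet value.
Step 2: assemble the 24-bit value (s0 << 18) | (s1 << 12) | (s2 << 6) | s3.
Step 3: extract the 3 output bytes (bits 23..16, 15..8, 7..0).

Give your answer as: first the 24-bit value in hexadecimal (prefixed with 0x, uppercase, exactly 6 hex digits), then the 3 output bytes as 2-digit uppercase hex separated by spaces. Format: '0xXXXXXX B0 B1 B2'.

Sextets: S=18, s=44, m=38, I=8
24-bit: (18<<18) | (44<<12) | (38<<6) | 8
      = 0x480000 | 0x02C000 | 0x000980 | 0x000008
      = 0x4AC988
Bytes: (v>>16)&0xFF=4A, (v>>8)&0xFF=C9, v&0xFF=88

Answer: 0x4AC988 4A C9 88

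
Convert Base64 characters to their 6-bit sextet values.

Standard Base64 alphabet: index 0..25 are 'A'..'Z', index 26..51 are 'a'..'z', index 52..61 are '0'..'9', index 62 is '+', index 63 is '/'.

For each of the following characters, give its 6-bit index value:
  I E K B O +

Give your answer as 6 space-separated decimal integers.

'I': A..Z range, ord('I') − ord('A') = 8
'E': A..Z range, ord('E') − ord('A') = 4
'K': A..Z range, ord('K') − ord('A') = 10
'B': A..Z range, ord('B') − ord('A') = 1
'O': A..Z range, ord('O') − ord('A') = 14
'+': index 62

Answer: 8 4 10 1 14 62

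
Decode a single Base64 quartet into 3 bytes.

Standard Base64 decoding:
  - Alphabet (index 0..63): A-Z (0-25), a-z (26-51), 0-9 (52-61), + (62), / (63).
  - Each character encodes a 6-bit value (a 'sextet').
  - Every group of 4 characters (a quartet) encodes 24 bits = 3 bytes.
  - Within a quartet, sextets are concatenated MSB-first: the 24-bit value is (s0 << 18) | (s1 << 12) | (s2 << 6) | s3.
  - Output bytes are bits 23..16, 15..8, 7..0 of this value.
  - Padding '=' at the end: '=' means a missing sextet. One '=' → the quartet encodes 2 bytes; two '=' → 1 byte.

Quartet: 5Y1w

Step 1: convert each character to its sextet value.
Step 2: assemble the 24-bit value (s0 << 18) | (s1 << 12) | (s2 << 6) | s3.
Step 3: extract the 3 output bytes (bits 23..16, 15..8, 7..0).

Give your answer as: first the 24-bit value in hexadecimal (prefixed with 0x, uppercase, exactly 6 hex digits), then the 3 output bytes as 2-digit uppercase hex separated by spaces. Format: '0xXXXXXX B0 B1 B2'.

Sextets: 5=57, Y=24, 1=53, w=48
24-bit: (57<<18) | (24<<12) | (53<<6) | 48
      = 0xE40000 | 0x018000 | 0x000D40 | 0x000030
      = 0xE58D70
Bytes: (v>>16)&0xFF=E5, (v>>8)&0xFF=8D, v&0xFF=70

Answer: 0xE58D70 E5 8D 70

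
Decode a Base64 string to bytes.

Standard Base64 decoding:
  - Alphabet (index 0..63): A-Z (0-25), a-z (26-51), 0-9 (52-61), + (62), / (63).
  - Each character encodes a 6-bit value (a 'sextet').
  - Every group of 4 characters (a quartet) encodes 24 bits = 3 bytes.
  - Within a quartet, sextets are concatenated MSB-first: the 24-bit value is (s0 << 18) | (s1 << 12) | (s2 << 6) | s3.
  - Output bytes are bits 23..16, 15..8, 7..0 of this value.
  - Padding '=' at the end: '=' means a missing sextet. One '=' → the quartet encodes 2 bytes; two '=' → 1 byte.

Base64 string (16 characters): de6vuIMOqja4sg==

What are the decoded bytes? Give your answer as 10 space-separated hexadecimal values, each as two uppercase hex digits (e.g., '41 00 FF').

After char 0 ('d'=29): chars_in_quartet=1 acc=0x1D bytes_emitted=0
After char 1 ('e'=30): chars_in_quartet=2 acc=0x75E bytes_emitted=0
After char 2 ('6'=58): chars_in_quartet=3 acc=0x1D7BA bytes_emitted=0
After char 3 ('v'=47): chars_in_quartet=4 acc=0x75EEAF -> emit 75 EE AF, reset; bytes_emitted=3
After char 4 ('u'=46): chars_in_quartet=1 acc=0x2E bytes_emitted=3
After char 5 ('I'=8): chars_in_quartet=2 acc=0xB88 bytes_emitted=3
After char 6 ('M'=12): chars_in_quartet=3 acc=0x2E20C bytes_emitted=3
After char 7 ('O'=14): chars_in_quartet=4 acc=0xB8830E -> emit B8 83 0E, reset; bytes_emitted=6
After char 8 ('q'=42): chars_in_quartet=1 acc=0x2A bytes_emitted=6
After char 9 ('j'=35): chars_in_quartet=2 acc=0xAA3 bytes_emitted=6
After char 10 ('a'=26): chars_in_quartet=3 acc=0x2A8DA bytes_emitted=6
After char 11 ('4'=56): chars_in_quartet=4 acc=0xAA36B8 -> emit AA 36 B8, reset; bytes_emitted=9
After char 12 ('s'=44): chars_in_quartet=1 acc=0x2C bytes_emitted=9
After char 13 ('g'=32): chars_in_quartet=2 acc=0xB20 bytes_emitted=9
Padding '==': partial quartet acc=0xB20 -> emit B2; bytes_emitted=10

Answer: 75 EE AF B8 83 0E AA 36 B8 B2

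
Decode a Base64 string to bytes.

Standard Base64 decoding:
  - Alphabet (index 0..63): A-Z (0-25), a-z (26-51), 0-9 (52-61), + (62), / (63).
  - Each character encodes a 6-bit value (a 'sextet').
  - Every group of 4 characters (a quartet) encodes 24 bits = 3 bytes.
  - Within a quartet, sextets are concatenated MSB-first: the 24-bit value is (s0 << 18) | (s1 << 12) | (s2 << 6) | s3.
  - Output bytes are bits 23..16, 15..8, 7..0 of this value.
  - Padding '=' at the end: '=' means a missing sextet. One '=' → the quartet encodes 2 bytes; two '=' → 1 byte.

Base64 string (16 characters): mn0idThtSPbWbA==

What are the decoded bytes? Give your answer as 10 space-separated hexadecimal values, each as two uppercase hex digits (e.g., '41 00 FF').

After char 0 ('m'=38): chars_in_quartet=1 acc=0x26 bytes_emitted=0
After char 1 ('n'=39): chars_in_quartet=2 acc=0x9A7 bytes_emitted=0
After char 2 ('0'=52): chars_in_quartet=3 acc=0x269F4 bytes_emitted=0
After char 3 ('i'=34): chars_in_quartet=4 acc=0x9A7D22 -> emit 9A 7D 22, reset; bytes_emitted=3
After char 4 ('d'=29): chars_in_quartet=1 acc=0x1D bytes_emitted=3
After char 5 ('T'=19): chars_in_quartet=2 acc=0x753 bytes_emitted=3
After char 6 ('h'=33): chars_in_quartet=3 acc=0x1D4E1 bytes_emitted=3
After char 7 ('t'=45): chars_in_quartet=4 acc=0x75386D -> emit 75 38 6D, reset; bytes_emitted=6
After char 8 ('S'=18): chars_in_quartet=1 acc=0x12 bytes_emitted=6
After char 9 ('P'=15): chars_in_quartet=2 acc=0x48F bytes_emitted=6
After char 10 ('b'=27): chars_in_quartet=3 acc=0x123DB bytes_emitted=6
After char 11 ('W'=22): chars_in_quartet=4 acc=0x48F6D6 -> emit 48 F6 D6, reset; bytes_emitted=9
After char 12 ('b'=27): chars_in_quartet=1 acc=0x1B bytes_emitted=9
After char 13 ('A'=0): chars_in_quartet=2 acc=0x6C0 bytes_emitted=9
Padding '==': partial quartet acc=0x6C0 -> emit 6C; bytes_emitted=10

Answer: 9A 7D 22 75 38 6D 48 F6 D6 6C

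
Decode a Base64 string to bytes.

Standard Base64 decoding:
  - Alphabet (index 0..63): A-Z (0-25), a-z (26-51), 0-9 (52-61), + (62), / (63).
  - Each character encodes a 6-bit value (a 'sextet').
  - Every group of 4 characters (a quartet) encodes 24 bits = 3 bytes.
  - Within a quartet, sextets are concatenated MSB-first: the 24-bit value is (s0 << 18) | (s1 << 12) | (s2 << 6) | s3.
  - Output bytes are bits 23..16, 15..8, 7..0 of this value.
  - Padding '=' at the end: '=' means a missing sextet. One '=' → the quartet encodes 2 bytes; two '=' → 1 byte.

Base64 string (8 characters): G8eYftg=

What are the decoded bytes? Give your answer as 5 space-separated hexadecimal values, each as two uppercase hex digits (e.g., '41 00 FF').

Answer: 1B C7 98 7E D8

Derivation:
After char 0 ('G'=6): chars_in_quartet=1 acc=0x6 bytes_emitted=0
After char 1 ('8'=60): chars_in_quartet=2 acc=0x1BC bytes_emitted=0
After char 2 ('e'=30): chars_in_quartet=3 acc=0x6F1E bytes_emitted=0
After char 3 ('Y'=24): chars_in_quartet=4 acc=0x1BC798 -> emit 1B C7 98, reset; bytes_emitted=3
After char 4 ('f'=31): chars_in_quartet=1 acc=0x1F bytes_emitted=3
After char 5 ('t'=45): chars_in_quartet=2 acc=0x7ED bytes_emitted=3
After char 6 ('g'=32): chars_in_quartet=3 acc=0x1FB60 bytes_emitted=3
Padding '=': partial quartet acc=0x1FB60 -> emit 7E D8; bytes_emitted=5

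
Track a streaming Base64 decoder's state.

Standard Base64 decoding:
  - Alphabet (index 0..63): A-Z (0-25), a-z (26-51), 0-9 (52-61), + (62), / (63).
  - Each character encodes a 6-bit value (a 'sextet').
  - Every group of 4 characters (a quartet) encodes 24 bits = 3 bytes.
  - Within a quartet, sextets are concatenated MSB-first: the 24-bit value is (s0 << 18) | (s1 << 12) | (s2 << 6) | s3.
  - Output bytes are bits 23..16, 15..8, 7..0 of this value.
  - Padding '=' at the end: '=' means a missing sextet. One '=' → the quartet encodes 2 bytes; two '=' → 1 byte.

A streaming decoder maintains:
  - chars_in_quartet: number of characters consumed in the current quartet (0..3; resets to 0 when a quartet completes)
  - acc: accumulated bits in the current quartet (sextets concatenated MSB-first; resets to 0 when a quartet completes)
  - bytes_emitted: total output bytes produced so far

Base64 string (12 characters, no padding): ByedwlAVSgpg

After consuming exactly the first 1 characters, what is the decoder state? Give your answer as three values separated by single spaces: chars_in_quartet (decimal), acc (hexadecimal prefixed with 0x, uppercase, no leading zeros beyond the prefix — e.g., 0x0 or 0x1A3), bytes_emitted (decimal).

After char 0 ('B'=1): chars_in_quartet=1 acc=0x1 bytes_emitted=0

Answer: 1 0x1 0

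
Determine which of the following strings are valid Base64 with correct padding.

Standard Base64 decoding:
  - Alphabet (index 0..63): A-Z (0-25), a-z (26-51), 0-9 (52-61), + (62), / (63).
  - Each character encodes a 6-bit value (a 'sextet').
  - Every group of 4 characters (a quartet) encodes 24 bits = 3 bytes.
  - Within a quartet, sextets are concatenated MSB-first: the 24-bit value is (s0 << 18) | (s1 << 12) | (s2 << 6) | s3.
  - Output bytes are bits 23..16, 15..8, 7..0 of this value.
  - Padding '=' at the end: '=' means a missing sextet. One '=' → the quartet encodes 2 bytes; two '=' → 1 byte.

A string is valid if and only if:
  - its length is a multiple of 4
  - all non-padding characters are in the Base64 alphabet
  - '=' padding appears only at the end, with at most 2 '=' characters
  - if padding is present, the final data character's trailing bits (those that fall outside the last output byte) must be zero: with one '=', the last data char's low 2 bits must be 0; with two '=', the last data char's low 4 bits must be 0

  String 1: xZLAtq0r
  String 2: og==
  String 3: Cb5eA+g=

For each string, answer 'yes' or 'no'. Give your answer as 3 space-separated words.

Answer: yes yes yes

Derivation:
String 1: 'xZLAtq0r' → valid
String 2: 'og==' → valid
String 3: 'Cb5eA+g=' → valid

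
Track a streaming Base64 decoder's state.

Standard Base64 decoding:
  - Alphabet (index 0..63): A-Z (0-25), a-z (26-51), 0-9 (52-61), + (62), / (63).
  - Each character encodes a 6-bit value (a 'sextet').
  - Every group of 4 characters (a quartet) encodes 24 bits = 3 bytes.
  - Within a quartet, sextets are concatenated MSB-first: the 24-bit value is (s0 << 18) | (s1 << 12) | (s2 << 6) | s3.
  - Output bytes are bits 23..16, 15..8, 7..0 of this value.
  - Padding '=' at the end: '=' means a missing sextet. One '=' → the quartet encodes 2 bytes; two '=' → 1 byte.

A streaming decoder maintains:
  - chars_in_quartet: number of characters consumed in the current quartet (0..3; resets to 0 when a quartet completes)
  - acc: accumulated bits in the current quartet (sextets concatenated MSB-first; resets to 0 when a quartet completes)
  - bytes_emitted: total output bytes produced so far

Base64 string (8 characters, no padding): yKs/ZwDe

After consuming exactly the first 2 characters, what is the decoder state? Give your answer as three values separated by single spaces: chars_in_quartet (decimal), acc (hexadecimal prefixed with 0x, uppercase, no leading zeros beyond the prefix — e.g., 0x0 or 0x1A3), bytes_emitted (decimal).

Answer: 2 0xC8A 0

Derivation:
After char 0 ('y'=50): chars_in_quartet=1 acc=0x32 bytes_emitted=0
After char 1 ('K'=10): chars_in_quartet=2 acc=0xC8A bytes_emitted=0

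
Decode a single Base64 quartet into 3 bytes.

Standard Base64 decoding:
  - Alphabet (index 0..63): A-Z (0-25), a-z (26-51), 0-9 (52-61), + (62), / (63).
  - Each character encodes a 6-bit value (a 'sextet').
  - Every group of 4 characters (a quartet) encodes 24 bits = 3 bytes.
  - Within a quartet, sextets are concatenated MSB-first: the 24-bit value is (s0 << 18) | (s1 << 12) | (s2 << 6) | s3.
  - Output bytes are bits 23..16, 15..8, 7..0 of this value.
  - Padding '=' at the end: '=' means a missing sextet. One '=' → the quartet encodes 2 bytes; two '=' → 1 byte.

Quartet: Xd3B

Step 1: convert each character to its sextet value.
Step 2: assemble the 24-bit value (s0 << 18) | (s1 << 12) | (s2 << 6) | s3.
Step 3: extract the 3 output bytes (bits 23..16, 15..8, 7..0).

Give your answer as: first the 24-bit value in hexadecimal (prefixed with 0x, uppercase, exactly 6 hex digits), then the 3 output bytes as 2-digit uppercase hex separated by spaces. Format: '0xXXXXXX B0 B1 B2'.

Sextets: X=23, d=29, 3=55, B=1
24-bit: (23<<18) | (29<<12) | (55<<6) | 1
      = 0x5C0000 | 0x01D000 | 0x000DC0 | 0x000001
      = 0x5DDDC1
Bytes: (v>>16)&0xFF=5D, (v>>8)&0xFF=DD, v&0xFF=C1

Answer: 0x5DDDC1 5D DD C1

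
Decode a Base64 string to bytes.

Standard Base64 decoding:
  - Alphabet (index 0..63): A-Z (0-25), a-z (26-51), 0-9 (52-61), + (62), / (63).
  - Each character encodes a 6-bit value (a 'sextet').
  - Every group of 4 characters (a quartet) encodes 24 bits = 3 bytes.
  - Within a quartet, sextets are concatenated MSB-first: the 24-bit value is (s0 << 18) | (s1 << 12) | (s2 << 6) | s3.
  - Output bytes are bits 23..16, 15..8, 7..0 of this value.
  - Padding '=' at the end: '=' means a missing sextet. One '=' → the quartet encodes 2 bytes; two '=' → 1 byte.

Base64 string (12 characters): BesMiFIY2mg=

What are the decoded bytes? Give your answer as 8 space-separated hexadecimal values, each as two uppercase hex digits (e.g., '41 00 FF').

Answer: 05 EB 0C 88 52 18 DA 68

Derivation:
After char 0 ('B'=1): chars_in_quartet=1 acc=0x1 bytes_emitted=0
After char 1 ('e'=30): chars_in_quartet=2 acc=0x5E bytes_emitted=0
After char 2 ('s'=44): chars_in_quartet=3 acc=0x17AC bytes_emitted=0
After char 3 ('M'=12): chars_in_quartet=4 acc=0x5EB0C -> emit 05 EB 0C, reset; bytes_emitted=3
After char 4 ('i'=34): chars_in_quartet=1 acc=0x22 bytes_emitted=3
After char 5 ('F'=5): chars_in_quartet=2 acc=0x885 bytes_emitted=3
After char 6 ('I'=8): chars_in_quartet=3 acc=0x22148 bytes_emitted=3
After char 7 ('Y'=24): chars_in_quartet=4 acc=0x885218 -> emit 88 52 18, reset; bytes_emitted=6
After char 8 ('2'=54): chars_in_quartet=1 acc=0x36 bytes_emitted=6
After char 9 ('m'=38): chars_in_quartet=2 acc=0xDA6 bytes_emitted=6
After char 10 ('g'=32): chars_in_quartet=3 acc=0x369A0 bytes_emitted=6
Padding '=': partial quartet acc=0x369A0 -> emit DA 68; bytes_emitted=8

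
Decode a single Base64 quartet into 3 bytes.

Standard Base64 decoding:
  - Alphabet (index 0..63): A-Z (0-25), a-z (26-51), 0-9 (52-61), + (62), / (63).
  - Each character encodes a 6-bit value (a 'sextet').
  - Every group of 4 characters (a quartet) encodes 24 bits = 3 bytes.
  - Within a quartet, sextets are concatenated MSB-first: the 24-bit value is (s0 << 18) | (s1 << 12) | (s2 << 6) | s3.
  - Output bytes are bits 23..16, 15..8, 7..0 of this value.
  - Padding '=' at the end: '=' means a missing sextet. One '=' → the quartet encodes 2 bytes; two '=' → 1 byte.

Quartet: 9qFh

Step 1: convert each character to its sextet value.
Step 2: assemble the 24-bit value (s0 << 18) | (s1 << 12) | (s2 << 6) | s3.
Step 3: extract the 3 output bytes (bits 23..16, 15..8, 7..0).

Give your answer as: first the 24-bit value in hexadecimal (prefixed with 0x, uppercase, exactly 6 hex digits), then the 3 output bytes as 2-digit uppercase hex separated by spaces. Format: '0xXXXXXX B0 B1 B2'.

Answer: 0xF6A161 F6 A1 61

Derivation:
Sextets: 9=61, q=42, F=5, h=33
24-bit: (61<<18) | (42<<12) | (5<<6) | 33
      = 0xF40000 | 0x02A000 | 0x000140 | 0x000021
      = 0xF6A161
Bytes: (v>>16)&0xFF=F6, (v>>8)&0xFF=A1, v&0xFF=61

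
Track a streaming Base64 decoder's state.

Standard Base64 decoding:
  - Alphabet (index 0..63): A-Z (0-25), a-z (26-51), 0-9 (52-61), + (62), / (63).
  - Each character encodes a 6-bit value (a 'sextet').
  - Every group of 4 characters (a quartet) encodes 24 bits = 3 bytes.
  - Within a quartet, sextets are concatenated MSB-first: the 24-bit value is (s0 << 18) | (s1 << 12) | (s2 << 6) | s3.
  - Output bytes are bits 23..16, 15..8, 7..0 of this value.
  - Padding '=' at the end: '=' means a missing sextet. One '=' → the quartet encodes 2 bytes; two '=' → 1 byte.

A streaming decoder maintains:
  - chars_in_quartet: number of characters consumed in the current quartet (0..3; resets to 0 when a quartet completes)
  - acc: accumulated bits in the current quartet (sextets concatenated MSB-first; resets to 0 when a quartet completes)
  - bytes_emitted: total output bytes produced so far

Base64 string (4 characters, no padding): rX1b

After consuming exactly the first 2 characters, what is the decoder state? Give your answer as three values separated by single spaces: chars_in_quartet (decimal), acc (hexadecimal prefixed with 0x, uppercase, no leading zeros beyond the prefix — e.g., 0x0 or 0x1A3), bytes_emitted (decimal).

Answer: 2 0xAD7 0

Derivation:
After char 0 ('r'=43): chars_in_quartet=1 acc=0x2B bytes_emitted=0
After char 1 ('X'=23): chars_in_quartet=2 acc=0xAD7 bytes_emitted=0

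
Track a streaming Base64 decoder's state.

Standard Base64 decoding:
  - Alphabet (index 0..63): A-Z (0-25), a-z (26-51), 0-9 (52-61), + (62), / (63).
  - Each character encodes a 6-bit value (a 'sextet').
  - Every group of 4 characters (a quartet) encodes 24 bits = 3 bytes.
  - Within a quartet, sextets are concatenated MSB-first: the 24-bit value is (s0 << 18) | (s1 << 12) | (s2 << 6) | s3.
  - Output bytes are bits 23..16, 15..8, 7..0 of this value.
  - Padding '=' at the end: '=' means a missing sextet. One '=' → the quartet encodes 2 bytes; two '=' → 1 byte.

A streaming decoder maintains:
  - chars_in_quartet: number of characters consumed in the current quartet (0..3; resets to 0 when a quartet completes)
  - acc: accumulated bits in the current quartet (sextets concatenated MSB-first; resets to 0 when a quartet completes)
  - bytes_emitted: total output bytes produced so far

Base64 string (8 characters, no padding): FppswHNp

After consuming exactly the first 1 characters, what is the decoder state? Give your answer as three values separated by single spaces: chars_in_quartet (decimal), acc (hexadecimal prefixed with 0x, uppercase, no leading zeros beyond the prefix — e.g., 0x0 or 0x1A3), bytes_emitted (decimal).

Answer: 1 0x5 0

Derivation:
After char 0 ('F'=5): chars_in_quartet=1 acc=0x5 bytes_emitted=0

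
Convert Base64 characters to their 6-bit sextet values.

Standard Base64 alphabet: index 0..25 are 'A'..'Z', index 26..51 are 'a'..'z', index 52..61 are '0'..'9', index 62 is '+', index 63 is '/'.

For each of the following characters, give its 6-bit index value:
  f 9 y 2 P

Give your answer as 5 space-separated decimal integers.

Answer: 31 61 50 54 15

Derivation:
'f': a..z range, 26 + ord('f') − ord('a') = 31
'9': 0..9 range, 52 + ord('9') − ord('0') = 61
'y': a..z range, 26 + ord('y') − ord('a') = 50
'2': 0..9 range, 52 + ord('2') − ord('0') = 54
'P': A..Z range, ord('P') − ord('A') = 15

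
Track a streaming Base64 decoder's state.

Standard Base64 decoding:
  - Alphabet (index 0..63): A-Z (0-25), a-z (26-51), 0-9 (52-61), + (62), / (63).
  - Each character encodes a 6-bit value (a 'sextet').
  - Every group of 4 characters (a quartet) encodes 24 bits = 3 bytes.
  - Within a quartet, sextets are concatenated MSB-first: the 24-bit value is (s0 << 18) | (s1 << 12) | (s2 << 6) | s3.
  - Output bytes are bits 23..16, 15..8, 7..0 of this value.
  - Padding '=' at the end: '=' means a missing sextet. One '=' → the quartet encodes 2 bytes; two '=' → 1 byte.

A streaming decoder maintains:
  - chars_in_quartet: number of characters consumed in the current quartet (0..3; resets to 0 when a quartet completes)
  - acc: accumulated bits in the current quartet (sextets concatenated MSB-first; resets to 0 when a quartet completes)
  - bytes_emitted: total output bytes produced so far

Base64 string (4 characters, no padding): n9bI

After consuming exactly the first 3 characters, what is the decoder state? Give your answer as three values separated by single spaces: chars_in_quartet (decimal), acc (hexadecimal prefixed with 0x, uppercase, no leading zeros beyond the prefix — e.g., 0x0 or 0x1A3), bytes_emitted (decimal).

Answer: 3 0x27F5B 0

Derivation:
After char 0 ('n'=39): chars_in_quartet=1 acc=0x27 bytes_emitted=0
After char 1 ('9'=61): chars_in_quartet=2 acc=0x9FD bytes_emitted=0
After char 2 ('b'=27): chars_in_quartet=3 acc=0x27F5B bytes_emitted=0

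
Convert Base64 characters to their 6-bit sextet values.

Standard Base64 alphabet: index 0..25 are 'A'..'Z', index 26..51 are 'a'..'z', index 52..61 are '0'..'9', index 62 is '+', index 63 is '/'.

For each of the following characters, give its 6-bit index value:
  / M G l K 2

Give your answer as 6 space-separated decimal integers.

'/': index 63
'M': A..Z range, ord('M') − ord('A') = 12
'G': A..Z range, ord('G') − ord('A') = 6
'l': a..z range, 26 + ord('l') − ord('a') = 37
'K': A..Z range, ord('K') − ord('A') = 10
'2': 0..9 range, 52 + ord('2') − ord('0') = 54

Answer: 63 12 6 37 10 54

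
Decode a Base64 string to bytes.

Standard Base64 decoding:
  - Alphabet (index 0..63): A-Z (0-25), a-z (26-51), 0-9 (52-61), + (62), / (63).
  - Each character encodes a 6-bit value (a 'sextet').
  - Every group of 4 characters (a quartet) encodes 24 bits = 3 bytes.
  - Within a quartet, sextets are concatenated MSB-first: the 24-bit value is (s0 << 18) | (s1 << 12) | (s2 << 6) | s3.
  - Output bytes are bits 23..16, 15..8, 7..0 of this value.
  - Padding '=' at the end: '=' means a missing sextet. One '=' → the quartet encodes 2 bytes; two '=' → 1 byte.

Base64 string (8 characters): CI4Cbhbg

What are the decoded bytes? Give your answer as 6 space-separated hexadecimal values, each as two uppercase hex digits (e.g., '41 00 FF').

After char 0 ('C'=2): chars_in_quartet=1 acc=0x2 bytes_emitted=0
After char 1 ('I'=8): chars_in_quartet=2 acc=0x88 bytes_emitted=0
After char 2 ('4'=56): chars_in_quartet=3 acc=0x2238 bytes_emitted=0
After char 3 ('C'=2): chars_in_quartet=4 acc=0x88E02 -> emit 08 8E 02, reset; bytes_emitted=3
After char 4 ('b'=27): chars_in_quartet=1 acc=0x1B bytes_emitted=3
After char 5 ('h'=33): chars_in_quartet=2 acc=0x6E1 bytes_emitted=3
After char 6 ('b'=27): chars_in_quartet=3 acc=0x1B85B bytes_emitted=3
After char 7 ('g'=32): chars_in_quartet=4 acc=0x6E16E0 -> emit 6E 16 E0, reset; bytes_emitted=6

Answer: 08 8E 02 6E 16 E0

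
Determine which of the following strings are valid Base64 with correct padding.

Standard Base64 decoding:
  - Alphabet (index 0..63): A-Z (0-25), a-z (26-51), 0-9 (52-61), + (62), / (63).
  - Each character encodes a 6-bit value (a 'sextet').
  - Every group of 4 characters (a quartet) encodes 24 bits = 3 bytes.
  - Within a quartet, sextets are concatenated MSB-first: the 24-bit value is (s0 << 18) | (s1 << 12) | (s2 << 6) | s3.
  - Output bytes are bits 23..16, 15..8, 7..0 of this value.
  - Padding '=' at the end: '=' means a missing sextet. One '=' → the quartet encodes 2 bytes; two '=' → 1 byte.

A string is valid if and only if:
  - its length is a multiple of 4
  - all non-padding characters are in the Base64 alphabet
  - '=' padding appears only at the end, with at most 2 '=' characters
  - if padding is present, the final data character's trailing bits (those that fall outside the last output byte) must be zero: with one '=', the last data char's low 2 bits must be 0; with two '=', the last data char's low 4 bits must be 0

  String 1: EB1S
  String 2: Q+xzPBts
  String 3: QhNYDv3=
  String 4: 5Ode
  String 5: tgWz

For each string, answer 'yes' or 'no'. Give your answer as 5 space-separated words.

Answer: yes yes no yes yes

Derivation:
String 1: 'EB1S' → valid
String 2: 'Q+xzPBts' → valid
String 3: 'QhNYDv3=' → invalid (bad trailing bits)
String 4: '5Ode' → valid
String 5: 'tgWz' → valid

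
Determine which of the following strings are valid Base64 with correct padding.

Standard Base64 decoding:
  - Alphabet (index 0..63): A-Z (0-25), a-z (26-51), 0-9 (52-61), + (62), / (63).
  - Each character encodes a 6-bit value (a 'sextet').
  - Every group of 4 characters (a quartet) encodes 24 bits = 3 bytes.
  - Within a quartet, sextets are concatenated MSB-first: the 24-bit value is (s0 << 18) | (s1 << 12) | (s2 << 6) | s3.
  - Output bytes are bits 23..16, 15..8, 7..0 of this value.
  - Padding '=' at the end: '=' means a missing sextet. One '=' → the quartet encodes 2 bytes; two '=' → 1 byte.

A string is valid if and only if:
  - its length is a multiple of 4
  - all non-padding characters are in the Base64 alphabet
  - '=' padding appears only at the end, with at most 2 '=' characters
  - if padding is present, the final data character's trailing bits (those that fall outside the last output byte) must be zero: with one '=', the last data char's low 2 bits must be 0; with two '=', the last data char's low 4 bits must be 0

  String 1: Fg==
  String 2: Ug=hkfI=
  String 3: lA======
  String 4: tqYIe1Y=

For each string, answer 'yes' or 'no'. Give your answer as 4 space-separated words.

Answer: yes no no yes

Derivation:
String 1: 'Fg==' → valid
String 2: 'Ug=hkfI=' → invalid (bad char(s): ['=']; '=' in middle)
String 3: 'lA======' → invalid (6 pad chars (max 2))
String 4: 'tqYIe1Y=' → valid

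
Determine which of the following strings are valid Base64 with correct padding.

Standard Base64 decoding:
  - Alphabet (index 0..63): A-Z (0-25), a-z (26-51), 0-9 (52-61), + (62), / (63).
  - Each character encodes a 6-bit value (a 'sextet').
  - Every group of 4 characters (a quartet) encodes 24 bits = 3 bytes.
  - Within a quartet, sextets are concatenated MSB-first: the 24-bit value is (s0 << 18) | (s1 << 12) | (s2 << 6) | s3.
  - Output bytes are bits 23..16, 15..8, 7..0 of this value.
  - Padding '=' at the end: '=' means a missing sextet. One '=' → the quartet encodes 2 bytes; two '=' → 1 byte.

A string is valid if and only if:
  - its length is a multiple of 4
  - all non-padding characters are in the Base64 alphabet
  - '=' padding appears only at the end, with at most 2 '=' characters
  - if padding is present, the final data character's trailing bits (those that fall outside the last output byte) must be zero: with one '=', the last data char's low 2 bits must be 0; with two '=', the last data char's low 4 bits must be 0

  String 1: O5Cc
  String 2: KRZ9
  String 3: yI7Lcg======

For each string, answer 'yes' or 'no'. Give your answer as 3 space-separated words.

String 1: 'O5Cc' → valid
String 2: 'KRZ9' → valid
String 3: 'yI7Lcg======' → invalid (6 pad chars (max 2))

Answer: yes yes no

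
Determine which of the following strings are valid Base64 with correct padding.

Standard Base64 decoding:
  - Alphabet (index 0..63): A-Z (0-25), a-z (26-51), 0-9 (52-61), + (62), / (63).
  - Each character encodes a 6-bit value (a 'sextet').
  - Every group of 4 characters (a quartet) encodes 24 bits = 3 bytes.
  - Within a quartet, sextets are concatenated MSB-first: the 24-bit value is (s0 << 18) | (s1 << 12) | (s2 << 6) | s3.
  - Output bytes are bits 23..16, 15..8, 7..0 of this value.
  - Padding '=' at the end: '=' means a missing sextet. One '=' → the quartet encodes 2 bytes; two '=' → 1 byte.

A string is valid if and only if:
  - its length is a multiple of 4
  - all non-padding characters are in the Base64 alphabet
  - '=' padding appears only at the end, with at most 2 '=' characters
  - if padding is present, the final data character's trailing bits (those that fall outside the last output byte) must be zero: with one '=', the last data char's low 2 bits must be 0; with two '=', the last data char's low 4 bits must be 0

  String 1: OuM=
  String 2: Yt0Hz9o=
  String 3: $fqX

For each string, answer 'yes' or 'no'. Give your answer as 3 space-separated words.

Answer: yes yes no

Derivation:
String 1: 'OuM=' → valid
String 2: 'Yt0Hz9o=' → valid
String 3: '$fqX' → invalid (bad char(s): ['$'])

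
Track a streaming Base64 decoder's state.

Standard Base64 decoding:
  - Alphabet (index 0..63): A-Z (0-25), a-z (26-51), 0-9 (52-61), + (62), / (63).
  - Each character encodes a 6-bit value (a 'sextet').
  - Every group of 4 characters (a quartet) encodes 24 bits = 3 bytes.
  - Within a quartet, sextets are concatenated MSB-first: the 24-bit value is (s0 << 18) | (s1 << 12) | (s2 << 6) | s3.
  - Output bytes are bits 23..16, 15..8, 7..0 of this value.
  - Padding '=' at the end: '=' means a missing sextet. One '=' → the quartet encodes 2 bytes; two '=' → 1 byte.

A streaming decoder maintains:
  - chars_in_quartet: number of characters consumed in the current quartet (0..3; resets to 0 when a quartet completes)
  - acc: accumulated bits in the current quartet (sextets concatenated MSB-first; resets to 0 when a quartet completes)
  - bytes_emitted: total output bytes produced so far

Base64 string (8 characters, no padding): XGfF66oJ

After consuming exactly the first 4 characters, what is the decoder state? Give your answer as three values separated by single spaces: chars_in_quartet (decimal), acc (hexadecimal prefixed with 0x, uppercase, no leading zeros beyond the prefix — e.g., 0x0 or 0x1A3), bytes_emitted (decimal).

Answer: 0 0x0 3

Derivation:
After char 0 ('X'=23): chars_in_quartet=1 acc=0x17 bytes_emitted=0
After char 1 ('G'=6): chars_in_quartet=2 acc=0x5C6 bytes_emitted=0
After char 2 ('f'=31): chars_in_quartet=3 acc=0x1719F bytes_emitted=0
After char 3 ('F'=5): chars_in_quartet=4 acc=0x5C67C5 -> emit 5C 67 C5, reset; bytes_emitted=3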